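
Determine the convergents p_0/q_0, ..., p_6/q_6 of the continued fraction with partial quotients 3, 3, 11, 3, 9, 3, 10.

Using the convergent recurrence p_i = a_i*p_{i-1} + p_{i-2}, q_i = a_i*q_{i-1} + q_{i-2} with p_{-2}=0, p_{-1}=1, q_{-2}=1, q_{-1}=0:
  i=0: a_0=3, p_0 = 3*1 + 0 = 3, q_0 = 3*0 + 1 = 1.
  i=1: a_1=3, p_1 = 3*3 + 1 = 10, q_1 = 3*1 + 0 = 3.
  i=2: a_2=11, p_2 = 11*10 + 3 = 113, q_2 = 11*3 + 1 = 34.
  i=3: a_3=3, p_3 = 3*113 + 10 = 349, q_3 = 3*34 + 3 = 105.
  i=4: a_4=9, p_4 = 9*349 + 113 = 3254, q_4 = 9*105 + 34 = 979.
  i=5: a_5=3, p_5 = 3*3254 + 349 = 10111, q_5 = 3*979 + 105 = 3042.
  i=6: a_6=10, p_6 = 10*10111 + 3254 = 104364, q_6 = 10*3042 + 979 = 31399.

3/1, 10/3, 113/34, 349/105, 3254/979, 10111/3042, 104364/31399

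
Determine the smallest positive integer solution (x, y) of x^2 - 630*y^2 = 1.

First expand sqrt(630) as a continued fraction. With x_i = (sqrt(630) + m_i)/d_i and (m_0, d_0) = (0, 1): a_0 = floor(sqrt(630)) = 25, since 25^2 = 625 <= 630 < 676 = 26^2.
Iterate m_{i+1} = d_i*a_i - m_i, d_{i+1} = (630 - m_{i+1}^2)/d_i, a_{i+1} = floor((a_0 + m_{i+1})/d_{i+1}):
  m_1 = 1*25 - 0 = 25, d_1 = (630 - 25^2)/1 = 5/1 = 5, a_1 = floor((25 + 25)/5) = 10.
  m_2 = 5*10 - 25 = 25, d_2 = (630 - 25^2)/5 = 5/5 = 1, a_2 = floor((25 + 25)/1) = 50.
  m_3 = 1*50 - 25 = 25, d_3 = (630 - 25^2)/1 = 5/1 = 5: (m_3, d_3) = (m_1, d_1) = (25, 5), so from here the quotients repeat a_1, a_2; the period length is 2.
So sqrt(630) = [25; (10, 50)] with period length k = 2.
k is even, so the fundamental solution of x^2 - 630y^2 = 1 is (p_{k-1}, q_{k-1}) = (p_1, q_1); compute convergents through index 1.
Convergents (p_i = a_i*p_{i-1} + p_{i-2}, q_i = a_i*q_{i-1} + q_{i-2} with p_{-2}=0, p_{-1}=1, q_{-2}=1, q_{-1}=0):
  i=0: a_0=25, p_0 = 25*1 + 0 = 25, q_0 = 25*0 + 1 = 1.
  i=1: a_1=10, p_1 = 10*25 + 1 = 251, q_1 = 10*1 + 0 = 10.
Check: 251^2 - 630*10^2 = 63001 - 63000 = 1, so (x, y) = (251, 10) solves the equation, and by the theorem it is the least positive solution.

(x, y) = (251, 10)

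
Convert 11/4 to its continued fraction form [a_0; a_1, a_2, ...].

[2; 1, 3]

Run the Euclidean algorithm on 11 and 4; the successive quotients are the partial quotients a_0, a_1, ... (each step inverts the fractional part left over by the previous one):
  11 = 2*4 + 3, so a_0 = 2.
  4 = 1*3 + 1, so a_1 = 1.
  3 = 3*1 + 0, so a_2 = 3.
The remainder reaches 0 after 3 divisions, so the expansion has 3 partial quotients, read off in order.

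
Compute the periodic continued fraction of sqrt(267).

Write x_i = (sqrt(267) + m_i)/d_i with (m_0, d_0) = (0, 1). a_0 = floor(sqrt(267)) = 16, since 16^2 = 256 <= 267 < 289 = 17^2.
Iterate m_{i+1} = d_i*a_i - m_i, d_{i+1} = (267 - m_{i+1}^2)/d_i, a_{i+1} = floor((a_0 + m_{i+1})/d_{i+1}):
  m_1 = 1*16 - 0 = 16, d_1 = (267 - 16^2)/1 = 11/1 = 11, a_1 = floor((16 + 16)/11) = 2.
  m_2 = 11*2 - 16 = 6, d_2 = (267 - 6^2)/11 = 231/11 = 21, a_2 = floor((16 + 6)/21) = 1.
  m_3 = 21*1 - 6 = 15, d_3 = (267 - 15^2)/21 = 42/21 = 2, a_3 = floor((16 + 15)/2) = 15.
  m_4 = 2*15 - 15 = 15, d_4 = (267 - 15^2)/2 = 42/2 = 21, a_4 = floor((16 + 15)/21) = 1.
  m_5 = 21*1 - 15 = 6, d_5 = (267 - 6^2)/21 = 231/21 = 11, a_5 = floor((16 + 6)/11) = 2.
  m_6 = 11*2 - 6 = 16, d_6 = (267 - 16^2)/11 = 11/11 = 1, a_6 = floor((16 + 16)/1) = 32.
  m_7 = 1*32 - 16 = 16, d_7 = (267 - 16^2)/1 = 11/1 = 11: (m_7, d_7) = (m_1, d_1) = (16, 11), so from here the quotients repeat a_1, ..., a_6; the period length is 6.
Hence the expansion of sqrt(267) is a_0 = 16 followed by the repeating block 2, 1, 15, 1, 2, 32 (period 6).

[16; (2, 1, 15, 1, 2, 32)]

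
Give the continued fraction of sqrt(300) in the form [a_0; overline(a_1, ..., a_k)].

[17; overline(3, 8, 3, 34)]

Write x_i = (sqrt(300) + m_i)/d_i with (m_0, d_0) = (0, 1). a_0 = floor(sqrt(300)) = 17, since 17^2 = 289 <= 300 < 324 = 18^2.
Iterate m_{i+1} = d_i*a_i - m_i, d_{i+1} = (300 - m_{i+1}^2)/d_i, a_{i+1} = floor((a_0 + m_{i+1})/d_{i+1}):
  m_1 = 1*17 - 0 = 17, d_1 = (300 - 17^2)/1 = 11/1 = 11, a_1 = floor((17 + 17)/11) = 3.
  m_2 = 11*3 - 17 = 16, d_2 = (300 - 16^2)/11 = 44/11 = 4, a_2 = floor((17 + 16)/4) = 8.
  m_3 = 4*8 - 16 = 16, d_3 = (300 - 16^2)/4 = 44/4 = 11, a_3 = floor((17 + 16)/11) = 3.
  m_4 = 11*3 - 16 = 17, d_4 = (300 - 17^2)/11 = 11/11 = 1, a_4 = floor((17 + 17)/1) = 34.
  m_5 = 1*34 - 17 = 17, d_5 = (300 - 17^2)/1 = 11/1 = 11: (m_5, d_5) = (m_1, d_1) = (17, 11), so from here the quotients repeat a_1, ..., a_4; the period length is 4.
Hence the expansion of sqrt(300) is a_0 = 17 followed by the repeating block 3, 8, 3, 34 (period 4).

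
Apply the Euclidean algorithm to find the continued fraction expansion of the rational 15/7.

[2; 7]

Run the Euclidean algorithm on 15 and 7; the successive quotients are the partial quotients a_0, a_1, ... (each step inverts the fractional part left over by the previous one):
  15 = 2*7 + 1, so a_0 = 2.
  7 = 7*1 + 0, so a_1 = 7.
The remainder reaches 0 after 2 divisions, so the expansion has 2 partial quotients, read off in order.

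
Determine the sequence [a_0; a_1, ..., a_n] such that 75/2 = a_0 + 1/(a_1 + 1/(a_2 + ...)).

Run the Euclidean algorithm on 75 and 2; the successive quotients are the partial quotients a_0, a_1, ... (each step inverts the fractional part left over by the previous one):
  75 = 37*2 + 1, so a_0 = 37.
  2 = 2*1 + 0, so a_1 = 2.
The remainder reaches 0 after 2 divisions, so the expansion has 2 partial quotients, read off in order.

[37; 2]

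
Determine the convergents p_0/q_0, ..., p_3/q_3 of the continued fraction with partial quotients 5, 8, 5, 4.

Using the convergent recurrence p_i = a_i*p_{i-1} + p_{i-2}, q_i = a_i*q_{i-1} + q_{i-2} with p_{-2}=0, p_{-1}=1, q_{-2}=1, q_{-1}=0:
  i=0: a_0=5, p_0 = 5*1 + 0 = 5, q_0 = 5*0 + 1 = 1.
  i=1: a_1=8, p_1 = 8*5 + 1 = 41, q_1 = 8*1 + 0 = 8.
  i=2: a_2=5, p_2 = 5*41 + 5 = 210, q_2 = 5*8 + 1 = 41.
  i=3: a_3=4, p_3 = 4*210 + 41 = 881, q_3 = 4*41 + 8 = 172.

5/1, 41/8, 210/41, 881/172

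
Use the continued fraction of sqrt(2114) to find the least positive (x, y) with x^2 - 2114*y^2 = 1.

First expand sqrt(2114) as a continued fraction. With x_i = (sqrt(2114) + m_i)/d_i and (m_0, d_0) = (0, 1): a_0 = floor(sqrt(2114)) = 45, since 45^2 = 2025 <= 2114 < 2116 = 46^2.
Iterate m_{i+1} = d_i*a_i - m_i, d_{i+1} = (2114 - m_{i+1}^2)/d_i, a_{i+1} = floor((a_0 + m_{i+1})/d_{i+1}):
  m_1 = 1*45 - 0 = 45, d_1 = (2114 - 45^2)/1 = 89/1 = 89, a_1 = floor((45 + 45)/89) = 1.
  m_2 = 89*1 - 45 = 44, d_2 = (2114 - 44^2)/89 = 178/89 = 2, a_2 = floor((45 + 44)/2) = 44.
  m_3 = 2*44 - 44 = 44, d_3 = (2114 - 44^2)/2 = 178/2 = 89, a_3 = floor((45 + 44)/89) = 1.
  m_4 = 89*1 - 44 = 45, d_4 = (2114 - 45^2)/89 = 89/89 = 1, a_4 = floor((45 + 45)/1) = 90.
  m_5 = 1*90 - 45 = 45, d_5 = (2114 - 45^2)/1 = 89/1 = 89: (m_5, d_5) = (m_1, d_1) = (45, 89), so from here the quotients repeat a_1, ..., a_4; the period length is 4.
So sqrt(2114) = [45; (1, 44, 1, 90)] with period length k = 4.
k is even, so the fundamental solution of x^2 - 2114y^2 = 1 is (p_{k-1}, q_{k-1}) = (p_3, q_3); compute convergents through index 3.
Convergents (p_i = a_i*p_{i-1} + p_{i-2}, q_i = a_i*q_{i-1} + q_{i-2} with p_{-2}=0, p_{-1}=1, q_{-2}=1, q_{-1}=0):
  i=0: a_0=45, p_0 = 45*1 + 0 = 45, q_0 = 45*0 + 1 = 1.
  i=1: a_1=1, p_1 = 1*45 + 1 = 46, q_1 = 1*1 + 0 = 1.
  i=2: a_2=44, p_2 = 44*46 + 45 = 2069, q_2 = 44*1 + 1 = 45.
  i=3: a_3=1, p_3 = 1*2069 + 46 = 2115, q_3 = 1*45 + 1 = 46.
Check: 2115^2 - 2114*46^2 = 4473225 - 4473224 = 1, so (x, y) = (2115, 46) solves the equation, and by the theorem it is the least positive solution.

(x, y) = (2115, 46)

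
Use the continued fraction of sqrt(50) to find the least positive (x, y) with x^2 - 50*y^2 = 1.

(x, y) = (99, 14)

First expand sqrt(50) as a continued fraction. With x_i = (sqrt(50) + m_i)/d_i and (m_0, d_0) = (0, 1): a_0 = floor(sqrt(50)) = 7, since 7^2 = 49 <= 50 < 64 = 8^2.
Iterate m_{i+1} = d_i*a_i - m_i, d_{i+1} = (50 - m_{i+1}^2)/d_i, a_{i+1} = floor((a_0 + m_{i+1})/d_{i+1}):
  m_1 = 1*7 - 0 = 7, d_1 = (50 - 7^2)/1 = 1/1 = 1, a_1 = floor((7 + 7)/1) = 14.
  m_2 = 1*14 - 7 = 7, d_2 = (50 - 7^2)/1 = 1/1 = 1: (m_2, d_2) = (m_1, d_1) = (7, 1), so from here the quotient a_1 repeats; the period length is 1.
So sqrt(50) = [7; (14)] with period length k = 1.
k is odd, so (p_{k-1}, q_{k-1}) only solves x^2 - 50y^2 = -1 and the fundamental solution of x^2 - 50y^2 = 1 is (p_{2k-1}, q_{2k-1}) = (p_1, q_1); compute convergents through index 1, running through the period twice.
Convergents (p_i = a_i*p_{i-1} + p_{i-2}, q_i = a_i*q_{i-1} + q_{i-2} with p_{-2}=0, p_{-1}=1, q_{-2}=1, q_{-1}=0):
  i=0: a_0=7, p_0 = 7*1 + 0 = 7, q_0 = 7*0 + 1 = 1.
  i=1: a_1=14, p_1 = 14*7 + 1 = 99, q_1 = 14*1 + 0 = 14.
Indeed p_0^2 - 50*q_0^2 = 49 - 50 = -1, not +1.
Check: 99^2 - 50*14^2 = 9801 - 9800 = 1, so (x, y) = (99, 14) solves the equation, and by the theorem it is the least positive solution.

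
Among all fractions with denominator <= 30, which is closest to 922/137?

175/26

Expand x = 922/137 as a continued fraction with the Euclidean algorithm:
  922 = 6*137 + 100, so a_0 = 6.
  137 = 1*100 + 37, so a_1 = 1.
  100 = 2*37 + 26, so a_2 = 2.
  37 = 1*26 + 11, so a_3 = 1.
  26 = 2*11 + 4, so a_4 = 2.
  11 = 2*4 + 3, so a_5 = 2.
  4 = 1*3 + 1, so a_6 = 1.
  3 = 3*1 + 0, so a_7 = 3.
so x = [6; 1, 2, 1, 2, 2, 1, 3].
Convergents (p_i = a_i*p_{i-1} + p_{i-2}, q_i = a_i*q_{i-1} + q_{i-2} with p_{-2}=0, p_{-1}=1, q_{-2}=1, q_{-1}=0), until the denominator exceeds 30:
  i=0: a_0=6, p_0 = 6*1 + 0 = 6, q_0 = 6*0 + 1 = 1.
  i=1: a_1=1, p_1 = 1*6 + 1 = 7, q_1 = 1*1 + 0 = 1.
  i=2: a_2=2, p_2 = 2*7 + 6 = 20, q_2 = 2*1 + 1 = 3.
  i=3: a_3=1, p_3 = 1*20 + 7 = 27, q_3 = 1*3 + 1 = 4.
  i=4: a_4=2, p_4 = 2*27 + 20 = 74, q_4 = 2*4 + 3 = 11.
  i=5: a_5=2, p_5 = 2*74 + 27 = 175, q_5 = 2*11 + 4 = 26.
  i=6: a_6=1, p_6 = 1*175 + 74 = 249, q_6 = 1*26 + 11 = 37.
q_6 = 37 > 30, so the last convergent with denominator <= 30 is p_5/q_5 = 175/26.
The closest fraction with denominator <= 30 is either p_5/q_5 or the intermediate fraction (k*p_5 + p_4)/(k*q_5 + q_4) with the largest k >= 1 whose denominator stays <= 30; these approach x as k grows, and every other convergent or intermediate fraction in range is farther away.
Largest k: floor((30 - q_4)/q_5) = floor((30 - 11)/26) = 0.
Since k = 0, no intermediate fraction beyond p_5/q_5 has denominator <= 30, so the convergent 175/26 is the closest (its error is |922*26 - 175*137|/(137*26) = 3/3562).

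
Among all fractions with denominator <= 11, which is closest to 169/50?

27/8

Expand x = 169/50 as a continued fraction with the Euclidean algorithm:
  169 = 3*50 + 19, so a_0 = 3.
  50 = 2*19 + 12, so a_1 = 2.
  19 = 1*12 + 7, so a_2 = 1.
  12 = 1*7 + 5, so a_3 = 1.
  7 = 1*5 + 2, so a_4 = 1.
  5 = 2*2 + 1, so a_5 = 2.
  2 = 2*1 + 0, so a_6 = 2.
so x = [3; 2, 1, 1, 1, 2, 2].
Convergents (p_i = a_i*p_{i-1} + p_{i-2}, q_i = a_i*q_{i-1} + q_{i-2} with p_{-2}=0, p_{-1}=1, q_{-2}=1, q_{-1}=0), until the denominator exceeds 11:
  i=0: a_0=3, p_0 = 3*1 + 0 = 3, q_0 = 3*0 + 1 = 1.
  i=1: a_1=2, p_1 = 2*3 + 1 = 7, q_1 = 2*1 + 0 = 2.
  i=2: a_2=1, p_2 = 1*7 + 3 = 10, q_2 = 1*2 + 1 = 3.
  i=3: a_3=1, p_3 = 1*10 + 7 = 17, q_3 = 1*3 + 2 = 5.
  i=4: a_4=1, p_4 = 1*17 + 10 = 27, q_4 = 1*5 + 3 = 8.
  i=5: a_5=2, p_5 = 2*27 + 17 = 71, q_5 = 2*8 + 5 = 21.
q_5 = 21 > 11, so the last convergent with denominator <= 11 is p_4/q_4 = 27/8.
The closest fraction with denominator <= 11 is either p_4/q_4 or the intermediate fraction (k*p_4 + p_3)/(k*q_4 + q_3) with the largest k >= 1 whose denominator stays <= 11; these approach x as k grows, and every other convergent or intermediate fraction in range is farther away.
Largest k: floor((11 - q_3)/q_4) = floor((11 - 5)/8) = 0.
Since k = 0, no intermediate fraction beyond p_4/q_4 has denominator <= 11, so the convergent 27/8 is the closest (its error is |169*8 - 27*50|/(50*8) = 2/400).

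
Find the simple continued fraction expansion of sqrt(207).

Write x_i = (sqrt(207) + m_i)/d_i with (m_0, d_0) = (0, 1). a_0 = floor(sqrt(207)) = 14, since 14^2 = 196 <= 207 < 225 = 15^2.
Iterate m_{i+1} = d_i*a_i - m_i, d_{i+1} = (207 - m_{i+1}^2)/d_i, a_{i+1} = floor((a_0 + m_{i+1})/d_{i+1}):
  m_1 = 1*14 - 0 = 14, d_1 = (207 - 14^2)/1 = 11/1 = 11, a_1 = floor((14 + 14)/11) = 2.
  m_2 = 11*2 - 14 = 8, d_2 = (207 - 8^2)/11 = 143/11 = 13, a_2 = floor((14 + 8)/13) = 1.
  m_3 = 13*1 - 8 = 5, d_3 = (207 - 5^2)/13 = 182/13 = 14, a_3 = floor((14 + 5)/14) = 1.
  m_4 = 14*1 - 5 = 9, d_4 = (207 - 9^2)/14 = 126/14 = 9, a_4 = floor((14 + 9)/9) = 2.
  m_5 = 9*2 - 9 = 9, d_5 = (207 - 9^2)/9 = 126/9 = 14, a_5 = floor((14 + 9)/14) = 1.
  m_6 = 14*1 - 9 = 5, d_6 = (207 - 5^2)/14 = 182/14 = 13, a_6 = floor((14 + 5)/13) = 1.
  m_7 = 13*1 - 5 = 8, d_7 = (207 - 8^2)/13 = 143/13 = 11, a_7 = floor((14 + 8)/11) = 2.
  m_8 = 11*2 - 8 = 14, d_8 = (207 - 14^2)/11 = 11/11 = 1, a_8 = floor((14 + 14)/1) = 28.
  m_9 = 1*28 - 14 = 14, d_9 = (207 - 14^2)/1 = 11/1 = 11: (m_9, d_9) = (m_1, d_1) = (14, 11), so from here the quotients repeat a_1, ..., a_8; the period length is 8.
Hence the expansion of sqrt(207) is a_0 = 14 followed by the repeating block 2, 1, 1, 2, 1, 1, 2, 28 (period 8).

[14; (2, 1, 1, 2, 1, 1, 2, 28)]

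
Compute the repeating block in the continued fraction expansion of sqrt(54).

Write x_i = (sqrt(54) + m_i)/d_i with (m_0, d_0) = (0, 1). a_0 = floor(sqrt(54)) = 7, since 7^2 = 49 <= 54 < 64 = 8^2.
Iterate m_{i+1} = d_i*a_i - m_i, d_{i+1} = (54 - m_{i+1}^2)/d_i, a_{i+1} = floor((a_0 + m_{i+1})/d_{i+1}):
  m_1 = 1*7 - 0 = 7, d_1 = (54 - 7^2)/1 = 5/1 = 5, a_1 = floor((7 + 7)/5) = 2.
  m_2 = 5*2 - 7 = 3, d_2 = (54 - 3^2)/5 = 45/5 = 9, a_2 = floor((7 + 3)/9) = 1.
  m_3 = 9*1 - 3 = 6, d_3 = (54 - 6^2)/9 = 18/9 = 2, a_3 = floor((7 + 6)/2) = 6.
  m_4 = 2*6 - 6 = 6, d_4 = (54 - 6^2)/2 = 18/2 = 9, a_4 = floor((7 + 6)/9) = 1.
  m_5 = 9*1 - 6 = 3, d_5 = (54 - 3^2)/9 = 45/9 = 5, a_5 = floor((7 + 3)/5) = 2.
  m_6 = 5*2 - 3 = 7, d_6 = (54 - 7^2)/5 = 5/5 = 1, a_6 = floor((7 + 7)/1) = 14.
  m_7 = 1*14 - 7 = 7, d_7 = (54 - 7^2)/1 = 5/1 = 5: (m_7, d_7) = (m_1, d_1) = (7, 5), so from here the quotients repeat a_1, ..., a_6; the period length is 6.
Hence the expansion of sqrt(54) is a_0 = 7 followed by the repeating block 2, 1, 6, 1, 2, 14 (period 6).

[7; (2, 1, 6, 1, 2, 14)]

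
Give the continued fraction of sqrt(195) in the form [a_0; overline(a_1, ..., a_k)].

Write x_i = (sqrt(195) + m_i)/d_i with (m_0, d_0) = (0, 1). a_0 = floor(sqrt(195)) = 13, since 13^2 = 169 <= 195 < 196 = 14^2.
Iterate m_{i+1} = d_i*a_i - m_i, d_{i+1} = (195 - m_{i+1}^2)/d_i, a_{i+1} = floor((a_0 + m_{i+1})/d_{i+1}):
  m_1 = 1*13 - 0 = 13, d_1 = (195 - 13^2)/1 = 26/1 = 26, a_1 = floor((13 + 13)/26) = 1.
  m_2 = 26*1 - 13 = 13, d_2 = (195 - 13^2)/26 = 26/26 = 1, a_2 = floor((13 + 13)/1) = 26.
  m_3 = 1*26 - 13 = 13, d_3 = (195 - 13^2)/1 = 26/1 = 26: (m_3, d_3) = (m_1, d_1) = (13, 26), so from here the quotients repeat a_1, a_2; the period length is 2.
Hence the expansion of sqrt(195) is a_0 = 13 followed by the repeating block 1, 26 (period 2).

[13; overline(1, 26)]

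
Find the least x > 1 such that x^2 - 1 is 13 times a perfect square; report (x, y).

(x, y) = (649, 180)

First expand sqrt(13) as a continued fraction. With x_i = (sqrt(13) + m_i)/d_i and (m_0, d_0) = (0, 1): a_0 = floor(sqrt(13)) = 3, since 3^2 = 9 <= 13 < 16 = 4^2.
Iterate m_{i+1} = d_i*a_i - m_i, d_{i+1} = (13 - m_{i+1}^2)/d_i, a_{i+1} = floor((a_0 + m_{i+1})/d_{i+1}):
  m_1 = 1*3 - 0 = 3, d_1 = (13 - 3^2)/1 = 4/1 = 4, a_1 = floor((3 + 3)/4) = 1.
  m_2 = 4*1 - 3 = 1, d_2 = (13 - 1^2)/4 = 12/4 = 3, a_2 = floor((3 + 1)/3) = 1.
  m_3 = 3*1 - 1 = 2, d_3 = (13 - 2^2)/3 = 9/3 = 3, a_3 = floor((3 + 2)/3) = 1.
  m_4 = 3*1 - 2 = 1, d_4 = (13 - 1^2)/3 = 12/3 = 4, a_4 = floor((3 + 1)/4) = 1.
  m_5 = 4*1 - 1 = 3, d_5 = (13 - 3^2)/4 = 4/4 = 1, a_5 = floor((3 + 3)/1) = 6.
  m_6 = 1*6 - 3 = 3, d_6 = (13 - 3^2)/1 = 4/1 = 4: (m_6, d_6) = (m_1, d_1) = (3, 4), so from here the quotients repeat a_1, ..., a_5; the period length is 5.
So sqrt(13) = [3; (1, 1, 1, 1, 6)] with period length k = 5.
k is odd, so (p_{k-1}, q_{k-1}) only solves x^2 - 13y^2 = -1 and the fundamental solution of x^2 - 13y^2 = 1 is (p_{2k-1}, q_{2k-1}) = (p_9, q_9); compute convergents through index 9, running through the period twice.
Convergents (p_i = a_i*p_{i-1} + p_{i-2}, q_i = a_i*q_{i-1} + q_{i-2} with p_{-2}=0, p_{-1}=1, q_{-2}=1, q_{-1}=0):
  i=0: a_0=3, p_0 = 3*1 + 0 = 3, q_0 = 3*0 + 1 = 1.
  i=1: a_1=1, p_1 = 1*3 + 1 = 4, q_1 = 1*1 + 0 = 1.
  i=2: a_2=1, p_2 = 1*4 + 3 = 7, q_2 = 1*1 + 1 = 2.
  i=3: a_3=1, p_3 = 1*7 + 4 = 11, q_3 = 1*2 + 1 = 3.
  i=4: a_4=1, p_4 = 1*11 + 7 = 18, q_4 = 1*3 + 2 = 5.
  i=5: a_5=6, p_5 = 6*18 + 11 = 119, q_5 = 6*5 + 3 = 33.
  i=6: a_6=1, p_6 = 1*119 + 18 = 137, q_6 = 1*33 + 5 = 38.
  i=7: a_7=1, p_7 = 1*137 + 119 = 256, q_7 = 1*38 + 33 = 71.
  i=8: a_8=1, p_8 = 1*256 + 137 = 393, q_8 = 1*71 + 38 = 109.
  i=9: a_9=1, p_9 = 1*393 + 256 = 649, q_9 = 1*109 + 71 = 180.
Indeed p_4^2 - 13*q_4^2 = 324 - 325 = -1, not +1.
Check: 649^2 - 13*180^2 = 421201 - 421200 = 1, so (x, y) = (649, 180) solves the equation, and by the theorem it is the least positive solution.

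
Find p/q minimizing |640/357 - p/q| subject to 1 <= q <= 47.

52/29

Expand x = 640/357 as a continued fraction with the Euclidean algorithm:
  640 = 1*357 + 283, so a_0 = 1.
  357 = 1*283 + 74, so a_1 = 1.
  283 = 3*74 + 61, so a_2 = 3.
  74 = 1*61 + 13, so a_3 = 1.
  61 = 4*13 + 9, so a_4 = 4.
  13 = 1*9 + 4, so a_5 = 1.
  9 = 2*4 + 1, so a_6 = 2.
  4 = 4*1 + 0, so a_7 = 4.
so x = [1; 1, 3, 1, 4, 1, 2, 4].
Convergents (p_i = a_i*p_{i-1} + p_{i-2}, q_i = a_i*q_{i-1} + q_{i-2} with p_{-2}=0, p_{-1}=1, q_{-2}=1, q_{-1}=0), until the denominator exceeds 47:
  i=0: a_0=1, p_0 = 1*1 + 0 = 1, q_0 = 1*0 + 1 = 1.
  i=1: a_1=1, p_1 = 1*1 + 1 = 2, q_1 = 1*1 + 0 = 1.
  i=2: a_2=3, p_2 = 3*2 + 1 = 7, q_2 = 3*1 + 1 = 4.
  i=3: a_3=1, p_3 = 1*7 + 2 = 9, q_3 = 1*4 + 1 = 5.
  i=4: a_4=4, p_4 = 4*9 + 7 = 43, q_4 = 4*5 + 4 = 24.
  i=5: a_5=1, p_5 = 1*43 + 9 = 52, q_5 = 1*24 + 5 = 29.
  i=6: a_6=2, p_6 = 2*52 + 43 = 147, q_6 = 2*29 + 24 = 82.
q_6 = 82 > 47, so the last convergent with denominator <= 47 is p_5/q_5 = 52/29.
The closest fraction with denominator <= 47 is either p_5/q_5 or the intermediate fraction (k*p_5 + p_4)/(k*q_5 + q_4) with the largest k >= 1 whose denominator stays <= 47; these approach x as k grows, and every other convergent or intermediate fraction in range is farther away.
Largest k: floor((47 - q_4)/q_5) = floor((47 - 24)/29) = 0.
Since k = 0, no intermediate fraction beyond p_5/q_5 has denominator <= 47, so the convergent 52/29 is the closest (its error is |640*29 - 52*357|/(357*29) = 4/10353).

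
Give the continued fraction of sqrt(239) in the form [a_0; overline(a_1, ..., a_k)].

Write x_i = (sqrt(239) + m_i)/d_i with (m_0, d_0) = (0, 1). a_0 = floor(sqrt(239)) = 15, since 15^2 = 225 <= 239 < 256 = 16^2.
Iterate m_{i+1} = d_i*a_i - m_i, d_{i+1} = (239 - m_{i+1}^2)/d_i, a_{i+1} = floor((a_0 + m_{i+1})/d_{i+1}):
  m_1 = 1*15 - 0 = 15, d_1 = (239 - 15^2)/1 = 14/1 = 14, a_1 = floor((15 + 15)/14) = 2.
  m_2 = 14*2 - 15 = 13, d_2 = (239 - 13^2)/14 = 70/14 = 5, a_2 = floor((15 + 13)/5) = 5.
  m_3 = 5*5 - 13 = 12, d_3 = (239 - 12^2)/5 = 95/5 = 19, a_3 = floor((15 + 12)/19) = 1.
  m_4 = 19*1 - 12 = 7, d_4 = (239 - 7^2)/19 = 190/19 = 10, a_4 = floor((15 + 7)/10) = 2.
  m_5 = 10*2 - 7 = 13, d_5 = (239 - 13^2)/10 = 70/10 = 7, a_5 = floor((15 + 13)/7) = 4.
  m_6 = 7*4 - 13 = 15, d_6 = (239 - 15^2)/7 = 14/7 = 2, a_6 = floor((15 + 15)/2) = 15.
  m_7 = 2*15 - 15 = 15, d_7 = (239 - 15^2)/2 = 14/2 = 7, a_7 = floor((15 + 15)/7) = 4.
  m_8 = 7*4 - 15 = 13, d_8 = (239 - 13^2)/7 = 70/7 = 10, a_8 = floor((15 + 13)/10) = 2.
  m_9 = 10*2 - 13 = 7, d_9 = (239 - 7^2)/10 = 190/10 = 19, a_9 = floor((15 + 7)/19) = 1.
  m_10 = 19*1 - 7 = 12, d_10 = (239 - 12^2)/19 = 95/19 = 5, a_10 = floor((15 + 12)/5) = 5.
  m_11 = 5*5 - 12 = 13, d_11 = (239 - 13^2)/5 = 70/5 = 14, a_11 = floor((15 + 13)/14) = 2.
  m_12 = 14*2 - 13 = 15, d_12 = (239 - 15^2)/14 = 14/14 = 1, a_12 = floor((15 + 15)/1) = 30.
  m_13 = 1*30 - 15 = 15, d_13 = (239 - 15^2)/1 = 14/1 = 14: (m_13, d_13) = (m_1, d_1) = (15, 14), so from here the quotients repeat a_1, ..., a_12; the period length is 12.
Hence the expansion of sqrt(239) is a_0 = 15 followed by the repeating block 2, 5, 1, 2, 4, 15, 4, 2, 1, 5, 2, 30 (period 12).

[15; overline(2, 5, 1, 2, 4, 15, 4, 2, 1, 5, 2, 30)]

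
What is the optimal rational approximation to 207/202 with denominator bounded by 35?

36/35

Expand x = 207/202 as a continued fraction with the Euclidean algorithm:
  207 = 1*202 + 5, so a_0 = 1.
  202 = 40*5 + 2, so a_1 = 40.
  5 = 2*2 + 1, so a_2 = 2.
  2 = 2*1 + 0, so a_3 = 2.
so x = [1; 40, 2, 2].
Convergents (p_i = a_i*p_{i-1} + p_{i-2}, q_i = a_i*q_{i-1} + q_{i-2} with p_{-2}=0, p_{-1}=1, q_{-2}=1, q_{-1}=0), until the denominator exceeds 35:
  i=0: a_0=1, p_0 = 1*1 + 0 = 1, q_0 = 1*0 + 1 = 1.
  i=1: a_1=40, p_1 = 40*1 + 1 = 41, q_1 = 40*1 + 0 = 40.
q_1 = 40 > 35, so the last convergent with denominator <= 35 is p_0/q_0 = 1/1.
The closest fraction with denominator <= 35 is either p_0/q_0 or the intermediate fraction (k*p_0 + p_{-1})/(k*q_0 + q_{-1}) with the largest k >= 1 whose denominator stays <= 35; these approach x as k grows, and every other convergent or intermediate fraction in range is farther away.
Largest k: floor((35 - q_{-1})/q_0) = floor((35 - 0)/1) = 35 (using the seeds p_{-1} = 1, q_{-1} = 0).
That gives (35*1 + 1)/(35*1 + 0) = 36/35.
Compare the errors: |x - 1/1| = |207*1 - 1*202|/(202*1) = 5/202, and |x - 36/35| = |207*35 - 36*202|/(202*35) = 27/7070.
Cross-multiplying, 27*202 = 5454 < 35350 = 5*7070, so 27/7070 is smaller: the intermediate fraction 36/35 is closer to x than 1/1.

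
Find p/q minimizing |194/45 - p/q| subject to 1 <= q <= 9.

13/3

Expand x = 194/45 as a continued fraction with the Euclidean algorithm:
  194 = 4*45 + 14, so a_0 = 4.
  45 = 3*14 + 3, so a_1 = 3.
  14 = 4*3 + 2, so a_2 = 4.
  3 = 1*2 + 1, so a_3 = 1.
  2 = 2*1 + 0, so a_4 = 2.
so x = [4; 3, 4, 1, 2].
Convergents (p_i = a_i*p_{i-1} + p_{i-2}, q_i = a_i*q_{i-1} + q_{i-2} with p_{-2}=0, p_{-1}=1, q_{-2}=1, q_{-1}=0), until the denominator exceeds 9:
  i=0: a_0=4, p_0 = 4*1 + 0 = 4, q_0 = 4*0 + 1 = 1.
  i=1: a_1=3, p_1 = 3*4 + 1 = 13, q_1 = 3*1 + 0 = 3.
  i=2: a_2=4, p_2 = 4*13 + 4 = 56, q_2 = 4*3 + 1 = 13.
q_2 = 13 > 9, so the last convergent with denominator <= 9 is p_1/q_1 = 13/3.
The closest fraction with denominator <= 9 is either p_1/q_1 or the intermediate fraction (k*p_1 + p_0)/(k*q_1 + q_0) with the largest k >= 1 whose denominator stays <= 9; these approach x as k grows, and every other convergent or intermediate fraction in range is farther away.
Largest k: floor((9 - q_0)/q_1) = floor((9 - 1)/3) = 2.
That gives (2*13 + 4)/(2*3 + 1) = 30/7.
Compare the errors: |x - 13/3| = |194*3 - 13*45|/(45*3) = 3/135, and |x - 30/7| = |194*7 - 30*45|/(45*7) = 8/315.
Cross-multiplying, 3*315 = 945 < 1080 = 8*135, so 3/135 is smaller: the convergent 13/3 is closer to x than 30/7.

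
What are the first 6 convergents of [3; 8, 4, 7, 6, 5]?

3/1, 25/8, 103/33, 746/239, 4579/1467, 23641/7574

Using the convergent recurrence p_i = a_i*p_{i-1} + p_{i-2}, q_i = a_i*q_{i-1} + q_{i-2} with p_{-2}=0, p_{-1}=1, q_{-2}=1, q_{-1}=0:
  i=0: a_0=3, p_0 = 3*1 + 0 = 3, q_0 = 3*0 + 1 = 1.
  i=1: a_1=8, p_1 = 8*3 + 1 = 25, q_1 = 8*1 + 0 = 8.
  i=2: a_2=4, p_2 = 4*25 + 3 = 103, q_2 = 4*8 + 1 = 33.
  i=3: a_3=7, p_3 = 7*103 + 25 = 746, q_3 = 7*33 + 8 = 239.
  i=4: a_4=6, p_4 = 6*746 + 103 = 4579, q_4 = 6*239 + 33 = 1467.
  i=5: a_5=5, p_5 = 5*4579 + 746 = 23641, q_5 = 5*1467 + 239 = 7574.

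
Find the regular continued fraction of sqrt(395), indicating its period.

[19; (1, 6, 1, 38)]

Write x_i = (sqrt(395) + m_i)/d_i with (m_0, d_0) = (0, 1). a_0 = floor(sqrt(395)) = 19, since 19^2 = 361 <= 395 < 400 = 20^2.
Iterate m_{i+1} = d_i*a_i - m_i, d_{i+1} = (395 - m_{i+1}^2)/d_i, a_{i+1} = floor((a_0 + m_{i+1})/d_{i+1}):
  m_1 = 1*19 - 0 = 19, d_1 = (395 - 19^2)/1 = 34/1 = 34, a_1 = floor((19 + 19)/34) = 1.
  m_2 = 34*1 - 19 = 15, d_2 = (395 - 15^2)/34 = 170/34 = 5, a_2 = floor((19 + 15)/5) = 6.
  m_3 = 5*6 - 15 = 15, d_3 = (395 - 15^2)/5 = 170/5 = 34, a_3 = floor((19 + 15)/34) = 1.
  m_4 = 34*1 - 15 = 19, d_4 = (395 - 19^2)/34 = 34/34 = 1, a_4 = floor((19 + 19)/1) = 38.
  m_5 = 1*38 - 19 = 19, d_5 = (395 - 19^2)/1 = 34/1 = 34: (m_5, d_5) = (m_1, d_1) = (19, 34), so from here the quotients repeat a_1, ..., a_4; the period length is 4.
Hence the expansion of sqrt(395) is a_0 = 19 followed by the repeating block 1, 6, 1, 38 (period 4).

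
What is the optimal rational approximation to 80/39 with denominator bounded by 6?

2/1

Expand x = 80/39 as a continued fraction with the Euclidean algorithm:
  80 = 2*39 + 2, so a_0 = 2.
  39 = 19*2 + 1, so a_1 = 19.
  2 = 2*1 + 0, so a_2 = 2.
so x = [2; 19, 2].
Convergents (p_i = a_i*p_{i-1} + p_{i-2}, q_i = a_i*q_{i-1} + q_{i-2} with p_{-2}=0, p_{-1}=1, q_{-2}=1, q_{-1}=0), until the denominator exceeds 6:
  i=0: a_0=2, p_0 = 2*1 + 0 = 2, q_0 = 2*0 + 1 = 1.
  i=1: a_1=19, p_1 = 19*2 + 1 = 39, q_1 = 19*1 + 0 = 19.
q_1 = 19 > 6, so the last convergent with denominator <= 6 is p_0/q_0 = 2/1.
The closest fraction with denominator <= 6 is either p_0/q_0 or the intermediate fraction (k*p_0 + p_{-1})/(k*q_0 + q_{-1}) with the largest k >= 1 whose denominator stays <= 6; these approach x as k grows, and every other convergent or intermediate fraction in range is farther away.
Largest k: floor((6 - q_{-1})/q_0) = floor((6 - 0)/1) = 6 (using the seeds p_{-1} = 1, q_{-1} = 0).
That gives (6*2 + 1)/(6*1 + 0) = 13/6.
Compare the errors: |x - 2/1| = |80*1 - 2*39|/(39*1) = 2/39, and |x - 13/6| = |80*6 - 13*39|/(39*6) = 27/234.
Cross-multiplying, 2*234 = 468 < 1053 = 27*39, so 2/39 is smaller: the convergent 2/1 is closer to x than 13/6.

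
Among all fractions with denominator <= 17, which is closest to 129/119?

13/12

Expand x = 129/119 as a continued fraction with the Euclidean algorithm:
  129 = 1*119 + 10, so a_0 = 1.
  119 = 11*10 + 9, so a_1 = 11.
  10 = 1*9 + 1, so a_2 = 1.
  9 = 9*1 + 0, so a_3 = 9.
so x = [1; 11, 1, 9].
Convergents (p_i = a_i*p_{i-1} + p_{i-2}, q_i = a_i*q_{i-1} + q_{i-2} with p_{-2}=0, p_{-1}=1, q_{-2}=1, q_{-1}=0), until the denominator exceeds 17:
  i=0: a_0=1, p_0 = 1*1 + 0 = 1, q_0 = 1*0 + 1 = 1.
  i=1: a_1=11, p_1 = 11*1 + 1 = 12, q_1 = 11*1 + 0 = 11.
  i=2: a_2=1, p_2 = 1*12 + 1 = 13, q_2 = 1*11 + 1 = 12.
  i=3: a_3=9, p_3 = 9*13 + 12 = 129, q_3 = 9*12 + 11 = 119.
q_3 = 119 > 17, so the last convergent with denominator <= 17 is p_2/q_2 = 13/12.
The closest fraction with denominator <= 17 is either p_2/q_2 or the intermediate fraction (k*p_2 + p_1)/(k*q_2 + q_1) with the largest k >= 1 whose denominator stays <= 17; these approach x as k grows, and every other convergent or intermediate fraction in range is farther away.
Largest k: floor((17 - q_1)/q_2) = floor((17 - 11)/12) = 0.
Since k = 0, no intermediate fraction beyond p_2/q_2 has denominator <= 17, so the convergent 13/12 is the closest (its error is |129*12 - 13*119|/(119*12) = 1/1428).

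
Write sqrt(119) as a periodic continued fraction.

[10; (1, 9, 1, 20)]

Write x_i = (sqrt(119) + m_i)/d_i with (m_0, d_0) = (0, 1). a_0 = floor(sqrt(119)) = 10, since 10^2 = 100 <= 119 < 121 = 11^2.
Iterate m_{i+1} = d_i*a_i - m_i, d_{i+1} = (119 - m_{i+1}^2)/d_i, a_{i+1} = floor((a_0 + m_{i+1})/d_{i+1}):
  m_1 = 1*10 - 0 = 10, d_1 = (119 - 10^2)/1 = 19/1 = 19, a_1 = floor((10 + 10)/19) = 1.
  m_2 = 19*1 - 10 = 9, d_2 = (119 - 9^2)/19 = 38/19 = 2, a_2 = floor((10 + 9)/2) = 9.
  m_3 = 2*9 - 9 = 9, d_3 = (119 - 9^2)/2 = 38/2 = 19, a_3 = floor((10 + 9)/19) = 1.
  m_4 = 19*1 - 9 = 10, d_4 = (119 - 10^2)/19 = 19/19 = 1, a_4 = floor((10 + 10)/1) = 20.
  m_5 = 1*20 - 10 = 10, d_5 = (119 - 10^2)/1 = 19/1 = 19: (m_5, d_5) = (m_1, d_1) = (10, 19), so from here the quotients repeat a_1, ..., a_4; the period length is 4.
Hence the expansion of sqrt(119) is a_0 = 10 followed by the repeating block 1, 9, 1, 20 (period 4).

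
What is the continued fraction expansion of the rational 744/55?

[13; 1, 1, 8, 1, 2]

Run the Euclidean algorithm on 744 and 55; the successive quotients are the partial quotients a_0, a_1, ... (each step inverts the fractional part left over by the previous one):
  744 = 13*55 + 29, so a_0 = 13.
  55 = 1*29 + 26, so a_1 = 1.
  29 = 1*26 + 3, so a_2 = 1.
  26 = 8*3 + 2, so a_3 = 8.
  3 = 1*2 + 1, so a_4 = 1.
  2 = 2*1 + 0, so a_5 = 2.
The remainder reaches 0 after 6 divisions, so the expansion has 6 partial quotients, read off in order.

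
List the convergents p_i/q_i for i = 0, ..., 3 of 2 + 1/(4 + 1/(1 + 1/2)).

2/1, 9/4, 11/5, 31/14

Using the convergent recurrence p_i = a_i*p_{i-1} + p_{i-2}, q_i = a_i*q_{i-1} + q_{i-2} with p_{-2}=0, p_{-1}=1, q_{-2}=1, q_{-1}=0:
  i=0: a_0=2, p_0 = 2*1 + 0 = 2, q_0 = 2*0 + 1 = 1.
  i=1: a_1=4, p_1 = 4*2 + 1 = 9, q_1 = 4*1 + 0 = 4.
  i=2: a_2=1, p_2 = 1*9 + 2 = 11, q_2 = 1*4 + 1 = 5.
  i=3: a_3=2, p_3 = 2*11 + 9 = 31, q_3 = 2*5 + 4 = 14.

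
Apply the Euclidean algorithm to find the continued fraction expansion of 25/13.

Run the Euclidean algorithm on 25 and 13; the successive quotients are the partial quotients a_0, a_1, ... (each step inverts the fractional part left over by the previous one):
  25 = 1*13 + 12, so a_0 = 1.
  13 = 1*12 + 1, so a_1 = 1.
  12 = 12*1 + 0, so a_2 = 12.
The remainder reaches 0 after 3 divisions, so the expansion has 3 partial quotients, read off in order.

[1; 1, 12]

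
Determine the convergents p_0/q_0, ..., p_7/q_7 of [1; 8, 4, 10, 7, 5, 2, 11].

Using the convergent recurrence p_i = a_i*p_{i-1} + p_{i-2}, q_i = a_i*q_{i-1} + q_{i-2} with p_{-2}=0, p_{-1}=1, q_{-2}=1, q_{-1}=0:
  i=0: a_0=1, p_0 = 1*1 + 0 = 1, q_0 = 1*0 + 1 = 1.
  i=1: a_1=8, p_1 = 8*1 + 1 = 9, q_1 = 8*1 + 0 = 8.
  i=2: a_2=4, p_2 = 4*9 + 1 = 37, q_2 = 4*8 + 1 = 33.
  i=3: a_3=10, p_3 = 10*37 + 9 = 379, q_3 = 10*33 + 8 = 338.
  i=4: a_4=7, p_4 = 7*379 + 37 = 2690, q_4 = 7*338 + 33 = 2399.
  i=5: a_5=5, p_5 = 5*2690 + 379 = 13829, q_5 = 5*2399 + 338 = 12333.
  i=6: a_6=2, p_6 = 2*13829 + 2690 = 30348, q_6 = 2*12333 + 2399 = 27065.
  i=7: a_7=11, p_7 = 11*30348 + 13829 = 347657, q_7 = 11*27065 + 12333 = 310048.

1/1, 9/8, 37/33, 379/338, 2690/2399, 13829/12333, 30348/27065, 347657/310048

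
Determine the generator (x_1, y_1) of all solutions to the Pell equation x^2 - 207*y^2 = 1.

(x, y) = (1151, 80)

First expand sqrt(207) as a continued fraction. With x_i = (sqrt(207) + m_i)/d_i and (m_0, d_0) = (0, 1): a_0 = floor(sqrt(207)) = 14, since 14^2 = 196 <= 207 < 225 = 15^2.
Iterate m_{i+1} = d_i*a_i - m_i, d_{i+1} = (207 - m_{i+1}^2)/d_i, a_{i+1} = floor((a_0 + m_{i+1})/d_{i+1}):
  m_1 = 1*14 - 0 = 14, d_1 = (207 - 14^2)/1 = 11/1 = 11, a_1 = floor((14 + 14)/11) = 2.
  m_2 = 11*2 - 14 = 8, d_2 = (207 - 8^2)/11 = 143/11 = 13, a_2 = floor((14 + 8)/13) = 1.
  m_3 = 13*1 - 8 = 5, d_3 = (207 - 5^2)/13 = 182/13 = 14, a_3 = floor((14 + 5)/14) = 1.
  m_4 = 14*1 - 5 = 9, d_4 = (207 - 9^2)/14 = 126/14 = 9, a_4 = floor((14 + 9)/9) = 2.
  m_5 = 9*2 - 9 = 9, d_5 = (207 - 9^2)/9 = 126/9 = 14, a_5 = floor((14 + 9)/14) = 1.
  m_6 = 14*1 - 9 = 5, d_6 = (207 - 5^2)/14 = 182/14 = 13, a_6 = floor((14 + 5)/13) = 1.
  m_7 = 13*1 - 5 = 8, d_7 = (207 - 8^2)/13 = 143/13 = 11, a_7 = floor((14 + 8)/11) = 2.
  m_8 = 11*2 - 8 = 14, d_8 = (207 - 14^2)/11 = 11/11 = 1, a_8 = floor((14 + 14)/1) = 28.
  m_9 = 1*28 - 14 = 14, d_9 = (207 - 14^2)/1 = 11/1 = 11: (m_9, d_9) = (m_1, d_1) = (14, 11), so from here the quotients repeat a_1, ..., a_8; the period length is 8.
So sqrt(207) = [14; (2, 1, 1, 2, 1, 1, 2, 28)] with period length k = 8.
k is even, so the fundamental solution of x^2 - 207y^2 = 1 is (p_{k-1}, q_{k-1}) = (p_7, q_7); compute convergents through index 7.
Convergents (p_i = a_i*p_{i-1} + p_{i-2}, q_i = a_i*q_{i-1} + q_{i-2} with p_{-2}=0, p_{-1}=1, q_{-2}=1, q_{-1}=0):
  i=0: a_0=14, p_0 = 14*1 + 0 = 14, q_0 = 14*0 + 1 = 1.
  i=1: a_1=2, p_1 = 2*14 + 1 = 29, q_1 = 2*1 + 0 = 2.
  i=2: a_2=1, p_2 = 1*29 + 14 = 43, q_2 = 1*2 + 1 = 3.
  i=3: a_3=1, p_3 = 1*43 + 29 = 72, q_3 = 1*3 + 2 = 5.
  i=4: a_4=2, p_4 = 2*72 + 43 = 187, q_4 = 2*5 + 3 = 13.
  i=5: a_5=1, p_5 = 1*187 + 72 = 259, q_5 = 1*13 + 5 = 18.
  i=6: a_6=1, p_6 = 1*259 + 187 = 446, q_6 = 1*18 + 13 = 31.
  i=7: a_7=2, p_7 = 2*446 + 259 = 1151, q_7 = 2*31 + 18 = 80.
Check: 1151^2 - 207*80^2 = 1324801 - 1324800 = 1, so (x, y) = (1151, 80) solves the equation, and by the theorem it is the least positive solution.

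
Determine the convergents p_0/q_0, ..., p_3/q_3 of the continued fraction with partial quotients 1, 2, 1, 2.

1/1, 3/2, 4/3, 11/8

Using the convergent recurrence p_i = a_i*p_{i-1} + p_{i-2}, q_i = a_i*q_{i-1} + q_{i-2} with p_{-2}=0, p_{-1}=1, q_{-2}=1, q_{-1}=0:
  i=0: a_0=1, p_0 = 1*1 + 0 = 1, q_0 = 1*0 + 1 = 1.
  i=1: a_1=2, p_1 = 2*1 + 1 = 3, q_1 = 2*1 + 0 = 2.
  i=2: a_2=1, p_2 = 1*3 + 1 = 4, q_2 = 1*2 + 1 = 3.
  i=3: a_3=2, p_3 = 2*4 + 3 = 11, q_3 = 2*3 + 2 = 8.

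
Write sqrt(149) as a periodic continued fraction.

[12; (4, 1, 5, 3, 3, 5, 1, 4, 24)]

Write x_i = (sqrt(149) + m_i)/d_i with (m_0, d_0) = (0, 1). a_0 = floor(sqrt(149)) = 12, since 12^2 = 144 <= 149 < 169 = 13^2.
Iterate m_{i+1} = d_i*a_i - m_i, d_{i+1} = (149 - m_{i+1}^2)/d_i, a_{i+1} = floor((a_0 + m_{i+1})/d_{i+1}):
  m_1 = 1*12 - 0 = 12, d_1 = (149 - 12^2)/1 = 5/1 = 5, a_1 = floor((12 + 12)/5) = 4.
  m_2 = 5*4 - 12 = 8, d_2 = (149 - 8^2)/5 = 85/5 = 17, a_2 = floor((12 + 8)/17) = 1.
  m_3 = 17*1 - 8 = 9, d_3 = (149 - 9^2)/17 = 68/17 = 4, a_3 = floor((12 + 9)/4) = 5.
  m_4 = 4*5 - 9 = 11, d_4 = (149 - 11^2)/4 = 28/4 = 7, a_4 = floor((12 + 11)/7) = 3.
  m_5 = 7*3 - 11 = 10, d_5 = (149 - 10^2)/7 = 49/7 = 7, a_5 = floor((12 + 10)/7) = 3.
  m_6 = 7*3 - 10 = 11, d_6 = (149 - 11^2)/7 = 28/7 = 4, a_6 = floor((12 + 11)/4) = 5.
  m_7 = 4*5 - 11 = 9, d_7 = (149 - 9^2)/4 = 68/4 = 17, a_7 = floor((12 + 9)/17) = 1.
  m_8 = 17*1 - 9 = 8, d_8 = (149 - 8^2)/17 = 85/17 = 5, a_8 = floor((12 + 8)/5) = 4.
  m_9 = 5*4 - 8 = 12, d_9 = (149 - 12^2)/5 = 5/5 = 1, a_9 = floor((12 + 12)/1) = 24.
  m_10 = 1*24 - 12 = 12, d_10 = (149 - 12^2)/1 = 5/1 = 5: (m_10, d_10) = (m_1, d_1) = (12, 5), so from here the quotients repeat a_1, ..., a_9; the period length is 9.
Hence the expansion of sqrt(149) is a_0 = 12 followed by the repeating block 4, 1, 5, 3, 3, 5, 1, 4, 24 (period 9).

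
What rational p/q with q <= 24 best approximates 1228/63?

Expand x = 1228/63 as a continued fraction with the Euclidean algorithm:
  1228 = 19*63 + 31, so a_0 = 19.
  63 = 2*31 + 1, so a_1 = 2.
  31 = 31*1 + 0, so a_2 = 31.
so x = [19; 2, 31].
Convergents (p_i = a_i*p_{i-1} + p_{i-2}, q_i = a_i*q_{i-1} + q_{i-2} with p_{-2}=0, p_{-1}=1, q_{-2}=1, q_{-1}=0), until the denominator exceeds 24:
  i=0: a_0=19, p_0 = 19*1 + 0 = 19, q_0 = 19*0 + 1 = 1.
  i=1: a_1=2, p_1 = 2*19 + 1 = 39, q_1 = 2*1 + 0 = 2.
  i=2: a_2=31, p_2 = 31*39 + 19 = 1228, q_2 = 31*2 + 1 = 63.
q_2 = 63 > 24, so the last convergent with denominator <= 24 is p_1/q_1 = 39/2.
The closest fraction with denominator <= 24 is either p_1/q_1 or the intermediate fraction (k*p_1 + p_0)/(k*q_1 + q_0) with the largest k >= 1 whose denominator stays <= 24; these approach x as k grows, and every other convergent or intermediate fraction in range is farther away.
Largest k: floor((24 - q_0)/q_1) = floor((24 - 1)/2) = 11.
That gives (11*39 + 19)/(11*2 + 1) = 448/23.
Compare the errors: |x - 39/2| = |1228*2 - 39*63|/(63*2) = 1/126, and |x - 448/23| = |1228*23 - 448*63|/(63*23) = 20/1449.
Cross-multiplying, 1*1449 = 1449 < 2520 = 20*126, so 1/126 is smaller: the convergent 39/2 is closer to x than 448/23.

39/2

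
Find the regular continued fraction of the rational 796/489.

Run the Euclidean algorithm on 796 and 489; the successive quotients are the partial quotients a_0, a_1, ... (each step inverts the fractional part left over by the previous one):
  796 = 1*489 + 307, so a_0 = 1.
  489 = 1*307 + 182, so a_1 = 1.
  307 = 1*182 + 125, so a_2 = 1.
  182 = 1*125 + 57, so a_3 = 1.
  125 = 2*57 + 11, so a_4 = 2.
  57 = 5*11 + 2, so a_5 = 5.
  11 = 5*2 + 1, so a_6 = 5.
  2 = 2*1 + 0, so a_7 = 2.
The remainder reaches 0 after 8 divisions, so the expansion has 8 partial quotients, read off in order.

[1; 1, 1, 1, 2, 5, 5, 2]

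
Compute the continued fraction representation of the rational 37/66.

Run the Euclidean algorithm on 37 and 66; the successive quotients are the partial quotients a_0, a_1, ... (each step inverts the fractional part left over by the previous one):
  37 = 0*66 + 37, so a_0 = 0.
  66 = 1*37 + 29, so a_1 = 1.
  37 = 1*29 + 8, so a_2 = 1.
  29 = 3*8 + 5, so a_3 = 3.
  8 = 1*5 + 3, so a_4 = 1.
  5 = 1*3 + 2, so a_5 = 1.
  3 = 1*2 + 1, so a_6 = 1.
  2 = 2*1 + 0, so a_7 = 2.
The remainder reaches 0 after 8 divisions, so the expansion has 8 partial quotients, read off in order.

[0; 1, 1, 3, 1, 1, 1, 2]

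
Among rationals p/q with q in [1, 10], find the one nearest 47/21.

Expand x = 47/21 as a continued fraction with the Euclidean algorithm:
  47 = 2*21 + 5, so a_0 = 2.
  21 = 4*5 + 1, so a_1 = 4.
  5 = 5*1 + 0, so a_2 = 5.
so x = [2; 4, 5].
Convergents (p_i = a_i*p_{i-1} + p_{i-2}, q_i = a_i*q_{i-1} + q_{i-2} with p_{-2}=0, p_{-1}=1, q_{-2}=1, q_{-1}=0), until the denominator exceeds 10:
  i=0: a_0=2, p_0 = 2*1 + 0 = 2, q_0 = 2*0 + 1 = 1.
  i=1: a_1=4, p_1 = 4*2 + 1 = 9, q_1 = 4*1 + 0 = 4.
  i=2: a_2=5, p_2 = 5*9 + 2 = 47, q_2 = 5*4 + 1 = 21.
q_2 = 21 > 10, so the last convergent with denominator <= 10 is p_1/q_1 = 9/4.
The closest fraction with denominator <= 10 is either p_1/q_1 or the intermediate fraction (k*p_1 + p_0)/(k*q_1 + q_0) with the largest k >= 1 whose denominator stays <= 10; these approach x as k grows, and every other convergent or intermediate fraction in range is farther away.
Largest k: floor((10 - q_0)/q_1) = floor((10 - 1)/4) = 2.
That gives (2*9 + 2)/(2*4 + 1) = 20/9.
Compare the errors: |x - 9/4| = |47*4 - 9*21|/(21*4) = 1/84, and |x - 20/9| = |47*9 - 20*21|/(21*9) = 3/189.
Cross-multiplying, 1*189 = 189 < 252 = 3*84, so 1/84 is smaller: the convergent 9/4 is closer to x than 20/9.

9/4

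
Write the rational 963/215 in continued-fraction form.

[4; 2, 11, 2, 4]

Run the Euclidean algorithm on 963 and 215; the successive quotients are the partial quotients a_0, a_1, ... (each step inverts the fractional part left over by the previous one):
  963 = 4*215 + 103, so a_0 = 4.
  215 = 2*103 + 9, so a_1 = 2.
  103 = 11*9 + 4, so a_2 = 11.
  9 = 2*4 + 1, so a_3 = 2.
  4 = 4*1 + 0, so a_4 = 4.
The remainder reaches 0 after 5 divisions, so the expansion has 5 partial quotients, read off in order.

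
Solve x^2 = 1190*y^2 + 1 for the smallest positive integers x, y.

First expand sqrt(1190) as a continued fraction. With x_i = (sqrt(1190) + m_i)/d_i and (m_0, d_0) = (0, 1): a_0 = floor(sqrt(1190)) = 34, since 34^2 = 1156 <= 1190 < 1225 = 35^2.
Iterate m_{i+1} = d_i*a_i - m_i, d_{i+1} = (1190 - m_{i+1}^2)/d_i, a_{i+1} = floor((a_0 + m_{i+1})/d_{i+1}):
  m_1 = 1*34 - 0 = 34, d_1 = (1190 - 34^2)/1 = 34/1 = 34, a_1 = floor((34 + 34)/34) = 2.
  m_2 = 34*2 - 34 = 34, d_2 = (1190 - 34^2)/34 = 34/34 = 1, a_2 = floor((34 + 34)/1) = 68.
  m_3 = 1*68 - 34 = 34, d_3 = (1190 - 34^2)/1 = 34/1 = 34: (m_3, d_3) = (m_1, d_1) = (34, 34), so from here the quotients repeat a_1, a_2; the period length is 2.
So sqrt(1190) = [34; (2, 68)] with period length k = 2.
k is even, so the fundamental solution of x^2 - 1190y^2 = 1 is (p_{k-1}, q_{k-1}) = (p_1, q_1); compute convergents through index 1.
Convergents (p_i = a_i*p_{i-1} + p_{i-2}, q_i = a_i*q_{i-1} + q_{i-2} with p_{-2}=0, p_{-1}=1, q_{-2}=1, q_{-1}=0):
  i=0: a_0=34, p_0 = 34*1 + 0 = 34, q_0 = 34*0 + 1 = 1.
  i=1: a_1=2, p_1 = 2*34 + 1 = 69, q_1 = 2*1 + 0 = 2.
Check: 69^2 - 1190*2^2 = 4761 - 4760 = 1, so (x, y) = (69, 2) solves the equation, and by the theorem it is the least positive solution.

(x, y) = (69, 2)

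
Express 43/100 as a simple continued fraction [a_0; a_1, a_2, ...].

Run the Euclidean algorithm on 43 and 100; the successive quotients are the partial quotients a_0, a_1, ... (each step inverts the fractional part left over by the previous one):
  43 = 0*100 + 43, so a_0 = 0.
  100 = 2*43 + 14, so a_1 = 2.
  43 = 3*14 + 1, so a_2 = 3.
  14 = 14*1 + 0, so a_3 = 14.
The remainder reaches 0 after 4 divisions, so the expansion has 4 partial quotients, read off in order.

[0; 2, 3, 14]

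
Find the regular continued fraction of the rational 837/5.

[167; 2, 2]

Run the Euclidean algorithm on 837 and 5; the successive quotients are the partial quotients a_0, a_1, ... (each step inverts the fractional part left over by the previous one):
  837 = 167*5 + 2, so a_0 = 167.
  5 = 2*2 + 1, so a_1 = 2.
  2 = 2*1 + 0, so a_2 = 2.
The remainder reaches 0 after 3 divisions, so the expansion has 3 partial quotients, read off in order.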